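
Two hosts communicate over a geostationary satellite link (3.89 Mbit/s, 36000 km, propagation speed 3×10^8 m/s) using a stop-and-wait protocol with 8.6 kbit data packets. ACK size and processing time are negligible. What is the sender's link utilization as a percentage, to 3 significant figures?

t_tx = L/R = 8600/3890000 = 0.0022108 s.
t_prop = 36000000/300000000 = 0.12 s; RTT = 0.24 s.
Cycle = t_tx + RTT = 0.242211 s.
Utilization = t_tx / cycle = 0.0022108/0.242211 = 0.913 %.

0.913 %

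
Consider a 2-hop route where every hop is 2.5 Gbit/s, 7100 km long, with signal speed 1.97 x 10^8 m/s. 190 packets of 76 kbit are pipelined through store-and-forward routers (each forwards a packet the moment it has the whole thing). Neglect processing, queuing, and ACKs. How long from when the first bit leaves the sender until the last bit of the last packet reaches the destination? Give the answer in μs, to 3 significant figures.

77900 μs

Per-hop transmission t_tx = L/R = 76000/2500000000 = 30.4 μs.
Per-hop propagation t_prop = 7100000/197000000 = 36040.6 μs.
Pipeline fill: first packet needs 2·t_tx to clear all hops; remaining 189 packets each add one t_tx.
Total = (2+190-1)·t_tx + 2·t_prop = 191·30.4 + 2·36040.6 = 77900 μs.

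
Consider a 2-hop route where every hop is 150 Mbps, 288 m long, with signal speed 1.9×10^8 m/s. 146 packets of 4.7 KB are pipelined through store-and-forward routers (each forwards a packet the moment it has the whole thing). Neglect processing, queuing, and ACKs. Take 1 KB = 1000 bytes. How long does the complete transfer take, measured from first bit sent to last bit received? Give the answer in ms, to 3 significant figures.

Per-hop transmission t_tx = L/R = 37600/150000000 = 0.250667 ms.
Per-hop propagation t_prop = 288/190000000 = 0.00151579 ms.
Pipeline fill: first packet needs 2·t_tx to clear all hops; remaining 145 packets each add one t_tx.
Total = (2+146-1)·t_tx + 2·t_prop = 147·0.250667 + 2·0.00151579 = 36.9 ms.

36.9 ms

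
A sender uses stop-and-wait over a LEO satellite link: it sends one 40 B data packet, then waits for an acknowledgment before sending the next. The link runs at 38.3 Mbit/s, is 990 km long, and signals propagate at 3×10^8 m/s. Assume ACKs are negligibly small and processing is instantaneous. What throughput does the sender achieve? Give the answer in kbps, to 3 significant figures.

t_tx = L/R = 320/38300000 = 8.35509e-06 s.
t_prop = 990000/300000000 = 0.0033 s; RTT = 0.0066 s.
Cycle = t_tx + RTT = 0.00660836 s.
Throughput = L / cycle = 320 / 0.00660836 = 48.4 kbps.

48.4 kbps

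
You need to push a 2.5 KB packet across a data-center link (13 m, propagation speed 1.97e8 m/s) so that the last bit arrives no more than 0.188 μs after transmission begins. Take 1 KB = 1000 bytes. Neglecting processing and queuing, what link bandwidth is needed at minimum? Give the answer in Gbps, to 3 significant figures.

164 Gbps

L = 20000 bits.
Propagation delay = 13 / 197000000 = 0.0659898 μs.
Transmission budget = 0.188 − 0.0659898 = 0.12201 μs.
R ≥ L / t_tx = 20000 bits / 1.2201e-07 s = 164 Gbps.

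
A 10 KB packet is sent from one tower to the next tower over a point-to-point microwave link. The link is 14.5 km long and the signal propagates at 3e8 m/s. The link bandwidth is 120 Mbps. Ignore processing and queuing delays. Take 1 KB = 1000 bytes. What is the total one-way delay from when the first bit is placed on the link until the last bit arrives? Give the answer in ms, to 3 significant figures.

L = 80000 bits.
Transmission delay = L/R = 80000 / 120000000 = 0.666667 ms.
Propagation delay = d/s = 14500 m / 300000000 m/s = 0.0483333 ms.
Total = 0.715 ms.

0.715 ms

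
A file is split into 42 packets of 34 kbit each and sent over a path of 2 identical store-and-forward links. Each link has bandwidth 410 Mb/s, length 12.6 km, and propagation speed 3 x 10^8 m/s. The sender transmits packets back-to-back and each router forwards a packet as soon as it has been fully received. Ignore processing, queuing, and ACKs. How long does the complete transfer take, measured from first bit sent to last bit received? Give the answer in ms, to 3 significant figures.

Per-hop transmission t_tx = L/R = 34000/410000000 = 0.0829268 ms.
Per-hop propagation t_prop = 12600/300000000 = 0.042 ms.
Pipeline fill: first packet needs 2·t_tx to clear all hops; remaining 41 packets each add one t_tx.
Total = (2+42-1)·t_tx + 2·t_prop = 43·0.0829268 + 2·0.042 = 3.65 ms.

3.65 ms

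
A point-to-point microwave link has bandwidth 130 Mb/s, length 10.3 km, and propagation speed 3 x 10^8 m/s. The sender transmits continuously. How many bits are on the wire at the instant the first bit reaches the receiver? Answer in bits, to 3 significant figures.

4460 bits

Propagation delay = 10300 / 300000000 = 3.43333e-05 s.
BDP = R × t_prop = 130000000 × 3.43333e-05 = 4463.33 bits.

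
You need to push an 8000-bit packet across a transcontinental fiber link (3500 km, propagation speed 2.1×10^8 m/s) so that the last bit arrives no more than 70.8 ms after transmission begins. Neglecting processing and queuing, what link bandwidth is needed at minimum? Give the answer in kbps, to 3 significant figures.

148 kbps

Propagation delay = 3500000 / 210000000 = 16.6667 ms.
Transmission budget = 70.8 − 16.6667 = 54.1333 ms.
R ≥ L / t_tx = 8000 bits / 0.0541333 s = 148 kbps.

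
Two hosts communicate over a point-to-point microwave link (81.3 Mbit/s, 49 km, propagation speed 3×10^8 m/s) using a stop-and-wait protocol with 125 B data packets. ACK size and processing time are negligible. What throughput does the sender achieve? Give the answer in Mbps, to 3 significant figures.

2.95 Mbps

t_tx = L/R = 1000/81300000 = 1.23001e-05 s.
t_prop = 49000/300000000 = 0.000163333 s; RTT = 0.000326667 s.
Cycle = t_tx + RTT = 0.000338967 s.
Throughput = L / cycle = 1000 / 0.000338967 = 2.95 Mbps.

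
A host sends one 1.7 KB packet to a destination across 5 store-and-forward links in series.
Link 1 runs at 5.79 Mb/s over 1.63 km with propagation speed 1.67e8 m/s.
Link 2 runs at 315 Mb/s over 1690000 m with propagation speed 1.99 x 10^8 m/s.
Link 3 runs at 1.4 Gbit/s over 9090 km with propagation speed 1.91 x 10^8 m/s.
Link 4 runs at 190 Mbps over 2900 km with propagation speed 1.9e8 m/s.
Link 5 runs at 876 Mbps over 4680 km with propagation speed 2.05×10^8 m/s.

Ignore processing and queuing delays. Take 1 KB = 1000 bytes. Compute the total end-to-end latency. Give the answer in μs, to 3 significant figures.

L = 13600 bits.
Transmission delays (L/R per hop): 2348.88, 43.1746, 9.71429, 71.5789, 15.5251 μs; sum = 2488.87 μs.
Propagation delays (d/s per hop): 9.76048, 8492.46, 47591.6, 15263.2, 22829.3 μs; sum = 94186.3 μs.
End-to-end = 96700 μs.

96700 μs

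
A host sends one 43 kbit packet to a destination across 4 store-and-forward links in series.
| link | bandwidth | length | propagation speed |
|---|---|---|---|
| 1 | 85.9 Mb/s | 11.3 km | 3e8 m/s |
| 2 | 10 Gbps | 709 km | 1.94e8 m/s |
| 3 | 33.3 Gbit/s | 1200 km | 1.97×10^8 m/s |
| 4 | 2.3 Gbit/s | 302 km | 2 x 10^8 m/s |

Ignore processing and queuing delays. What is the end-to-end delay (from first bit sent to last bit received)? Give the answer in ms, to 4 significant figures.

L = 43000 bits.
Transmission delays (L/R per hop): 0.500582, 0.0043, 0.00129129, 0.0186957 ms; sum = 0.524869 ms.
Propagation delays (d/s per hop): 0.0376667, 3.65464, 6.09137, 1.51 ms; sum = 11.2937 ms.
End-to-end = 11.82 ms.

11.82 ms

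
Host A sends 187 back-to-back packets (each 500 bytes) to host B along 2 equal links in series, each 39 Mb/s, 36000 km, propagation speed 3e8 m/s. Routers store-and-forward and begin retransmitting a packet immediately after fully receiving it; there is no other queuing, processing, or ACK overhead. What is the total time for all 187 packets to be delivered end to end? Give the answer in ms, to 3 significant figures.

259 ms

Per-hop transmission t_tx = L/R = 4000/39000000 = 0.102564 ms.
Per-hop propagation t_prop = 36000000/300000000 = 120 ms.
Pipeline fill: first packet needs 2·t_tx to clear all hops; remaining 186 packets each add one t_tx.
Total = (2+187-1)·t_tx + 2·t_prop = 188·0.102564 + 2·120 = 259 ms.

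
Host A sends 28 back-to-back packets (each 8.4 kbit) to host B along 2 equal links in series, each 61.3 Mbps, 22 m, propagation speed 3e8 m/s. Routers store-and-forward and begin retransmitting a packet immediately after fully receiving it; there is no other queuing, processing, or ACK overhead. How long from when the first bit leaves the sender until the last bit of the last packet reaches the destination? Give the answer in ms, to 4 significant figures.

3.974 ms

Per-hop transmission t_tx = L/R = 8400/61300000 = 0.137031 ms.
Per-hop propagation t_prop = 22/300000000 = 7.33333e-05 ms.
Pipeline fill: first packet needs 2·t_tx to clear all hops; remaining 27 packets each add one t_tx.
Total = (2+28-1)·t_tx + 2·t_prop = 29·0.137031 + 2·7.33333e-05 = 3.974 ms.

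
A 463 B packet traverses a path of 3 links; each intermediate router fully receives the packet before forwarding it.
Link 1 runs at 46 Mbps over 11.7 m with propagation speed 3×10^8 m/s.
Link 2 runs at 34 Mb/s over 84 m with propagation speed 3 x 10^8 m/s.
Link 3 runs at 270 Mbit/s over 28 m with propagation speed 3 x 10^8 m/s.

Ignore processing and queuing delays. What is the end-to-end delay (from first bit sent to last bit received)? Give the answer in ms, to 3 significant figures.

0.204 ms

L = 463 × 8 = 3704 bits.
Transmission delays (L/R per hop): 0.0805217, 0.108941, 0.0137185 ms; sum = 0.203181 ms.
Propagation delays (d/s per hop): 3.9e-05, 0.00028, 9.33333e-05 ms; sum = 0.000412333 ms.
End-to-end = 0.204 ms.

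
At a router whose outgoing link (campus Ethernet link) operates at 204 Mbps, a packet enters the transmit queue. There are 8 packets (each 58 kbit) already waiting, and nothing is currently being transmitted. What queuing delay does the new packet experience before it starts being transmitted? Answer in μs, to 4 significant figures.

Each queued packet: L/R = 58000/204000000 = 284.314 μs.
8 queued → 2274.51 μs.
Queuing delay = 2275 μs.

2275 μs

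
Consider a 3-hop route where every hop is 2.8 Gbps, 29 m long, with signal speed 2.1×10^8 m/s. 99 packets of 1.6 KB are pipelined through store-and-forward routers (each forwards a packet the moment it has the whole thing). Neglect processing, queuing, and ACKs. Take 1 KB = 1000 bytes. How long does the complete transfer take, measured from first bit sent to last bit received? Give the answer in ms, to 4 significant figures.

0.4621 ms

Per-hop transmission t_tx = L/R = 12800/2800000000 = 0.00457143 ms.
Per-hop propagation t_prop = 29/210000000 = 0.000138095 ms.
Pipeline fill: first packet needs 3·t_tx to clear all hops; remaining 98 packets each add one t_tx.
Total = (3+99-1)·t_tx + 3·t_prop = 101·0.00457143 + 3·0.000138095 = 0.4621 ms.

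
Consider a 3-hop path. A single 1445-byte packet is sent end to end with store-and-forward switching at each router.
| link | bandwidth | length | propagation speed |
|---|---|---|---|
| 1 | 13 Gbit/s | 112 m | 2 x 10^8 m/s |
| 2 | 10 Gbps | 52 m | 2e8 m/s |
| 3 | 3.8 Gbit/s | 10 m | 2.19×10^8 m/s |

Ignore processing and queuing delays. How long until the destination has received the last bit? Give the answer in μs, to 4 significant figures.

5.953 μs

L = 1445 × 8 = 11560 bits.
Transmission delays (L/R per hop): 0.889231, 1.156, 3.04211 μs; sum = 5.08734 μs.
Propagation delays (d/s per hop): 0.56, 0.26, 0.0456621 μs; sum = 0.865662 μs.
End-to-end = 5.953 μs.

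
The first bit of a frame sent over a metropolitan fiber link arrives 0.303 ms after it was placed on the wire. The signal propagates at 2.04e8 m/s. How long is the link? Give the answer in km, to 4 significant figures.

d = s × t_prop = 204000000 × 0.000303 = 61.81 km.

61.81 km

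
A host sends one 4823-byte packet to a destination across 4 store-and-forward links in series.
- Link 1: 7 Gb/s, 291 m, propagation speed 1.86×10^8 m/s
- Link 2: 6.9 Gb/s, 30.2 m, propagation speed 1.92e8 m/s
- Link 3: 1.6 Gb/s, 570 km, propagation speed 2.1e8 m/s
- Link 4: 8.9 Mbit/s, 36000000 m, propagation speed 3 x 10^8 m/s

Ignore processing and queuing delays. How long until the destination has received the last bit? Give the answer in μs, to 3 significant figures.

127000 μs

L = 4823 × 8 = 38584 bits.
Transmission delays (L/R per hop): 5.512, 5.59188, 24.115, 4335.28 μs; sum = 4370.5 μs.
Propagation delays (d/s per hop): 1.56452, 0.157292, 2714.29, 120000 μs; sum = 122716 μs.
End-to-end = 127000 μs.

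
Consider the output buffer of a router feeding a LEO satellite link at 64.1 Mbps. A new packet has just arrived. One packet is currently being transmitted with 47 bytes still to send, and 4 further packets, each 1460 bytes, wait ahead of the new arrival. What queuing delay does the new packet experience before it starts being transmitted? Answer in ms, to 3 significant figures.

Each queued packet: L/R = 11680/6.41e+07 = 0.182215 ms.
4 queued → 0.728861 ms.
Plus remaining 376 bits of current packet: 0.00586583 ms.
Queuing delay = 0.735 ms.

0.735 ms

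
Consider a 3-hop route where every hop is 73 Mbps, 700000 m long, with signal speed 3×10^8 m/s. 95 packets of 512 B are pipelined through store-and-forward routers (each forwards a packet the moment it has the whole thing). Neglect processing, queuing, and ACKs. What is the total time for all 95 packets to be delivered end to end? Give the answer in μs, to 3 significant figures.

Per-hop transmission t_tx = L/R = 4096/73000000 = 56.1096 μs.
Per-hop propagation t_prop = 700000/300000000 = 2333.33 μs.
Pipeline fill: first packet needs 3·t_tx to clear all hops; remaining 94 packets each add one t_tx.
Total = (3+95-1)·t_tx + 3·t_prop = 97·56.1096 + 3·2333.33 = 12400 μs.

12400 μs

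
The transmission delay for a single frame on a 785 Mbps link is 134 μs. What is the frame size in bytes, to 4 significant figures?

L = R × t_tx = 785000000 b/s × 0.000134 s = 105190 bits.
In bytes: 105190 / 8 = 13150 bytes.

13150 bytes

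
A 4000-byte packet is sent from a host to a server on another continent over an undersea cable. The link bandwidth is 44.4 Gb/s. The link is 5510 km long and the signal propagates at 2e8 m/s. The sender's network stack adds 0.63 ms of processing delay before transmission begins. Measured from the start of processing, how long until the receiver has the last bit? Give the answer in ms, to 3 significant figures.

L = 4000 × 8 = 32000 bits.
Transmission delay = L/R = 32000 / 44400000000 = 0.000720721 ms.
Propagation delay = d/s = 5510000 m / 200000000 m/s = 27.55 ms.
Plus processing delay 0.63 ms = 0.63 ms.
Total = 28.2 ms.

28.2 ms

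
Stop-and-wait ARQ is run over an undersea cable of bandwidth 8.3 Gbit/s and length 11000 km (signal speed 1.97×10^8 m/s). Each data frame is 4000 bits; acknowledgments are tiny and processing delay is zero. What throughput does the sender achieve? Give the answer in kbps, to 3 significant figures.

t_tx = L/R = 4000/8.3e+09 = 4.81928e-07 s.
t_prop = 11000000/197000000 = 0.0558376 s; RTT = 0.111675 s.
Cycle = t_tx + RTT = 0.111676 s.
Throughput = L / cycle = 4000 / 0.111676 = 35.8 kbps.

35.8 kbps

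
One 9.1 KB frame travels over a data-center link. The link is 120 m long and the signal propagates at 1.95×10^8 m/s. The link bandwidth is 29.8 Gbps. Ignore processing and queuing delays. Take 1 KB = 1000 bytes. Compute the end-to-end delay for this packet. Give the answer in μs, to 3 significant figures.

3.06 μs

L = 72800 bits.
Transmission delay = L/R = 72800 / 29800000000 = 2.44295 μs.
Propagation delay = d/s = 120 m / 195000000 m/s = 0.615385 μs.
Total = 3.06 μs.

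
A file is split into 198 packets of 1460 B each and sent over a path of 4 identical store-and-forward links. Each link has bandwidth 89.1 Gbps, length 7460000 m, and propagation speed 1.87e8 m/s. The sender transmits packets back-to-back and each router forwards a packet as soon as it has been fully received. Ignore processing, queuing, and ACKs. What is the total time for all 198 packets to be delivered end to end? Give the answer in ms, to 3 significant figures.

160 ms

Per-hop transmission t_tx = L/R = 11680/89100000000 = 0.000131089 ms.
Per-hop propagation t_prop = 7460000/187000000 = 39.893 ms.
Pipeline fill: first packet needs 4·t_tx to clear all hops; remaining 197 packets each add one t_tx.
Total = (4+198-1)·t_tx + 4·t_prop = 201·0.000131089 + 4·39.893 = 160 ms.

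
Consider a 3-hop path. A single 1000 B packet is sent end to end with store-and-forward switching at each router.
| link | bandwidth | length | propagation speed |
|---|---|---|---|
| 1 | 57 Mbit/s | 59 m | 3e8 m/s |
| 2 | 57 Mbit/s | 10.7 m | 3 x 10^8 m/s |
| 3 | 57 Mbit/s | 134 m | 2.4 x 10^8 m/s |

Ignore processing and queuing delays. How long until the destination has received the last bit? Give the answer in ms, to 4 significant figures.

L = 1000 × 8 = 8000 bits.
Transmission delay per hop = L/R = 8000/57000000 = 0.140351 ms; 3 hops → 0.421053 ms.
Propagation delays (d/s per hop): 0.000196667, 3.56667e-05, 0.000558333 ms; sum = 0.000790667 ms.
End-to-end = 0.4218 ms.

0.4218 ms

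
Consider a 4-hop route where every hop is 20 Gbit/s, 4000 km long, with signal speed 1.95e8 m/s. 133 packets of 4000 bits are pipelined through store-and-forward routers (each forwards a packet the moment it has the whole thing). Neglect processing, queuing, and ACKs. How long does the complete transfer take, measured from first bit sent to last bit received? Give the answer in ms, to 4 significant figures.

Per-hop transmission t_tx = L/R = 4000/20000000000 = 0.0002 ms.
Per-hop propagation t_prop = 4000000/195000000 = 20.5128 ms.
Pipeline fill: first packet needs 4·t_tx to clear all hops; remaining 132 packets each add one t_tx.
Total = (4+133-1)·t_tx + 4·t_prop = 136·0.0002 + 4·20.5128 = 82.08 ms.

82.08 ms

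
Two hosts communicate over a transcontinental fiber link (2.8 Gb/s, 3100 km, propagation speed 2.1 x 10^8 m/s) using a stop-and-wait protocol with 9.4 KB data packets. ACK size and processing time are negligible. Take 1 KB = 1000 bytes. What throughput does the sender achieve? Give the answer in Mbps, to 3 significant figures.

t_tx = L/R = 75200/2800000000 = 2.68571e-05 s.
t_prop = 3100000/210000000 = 0.0147619 s; RTT = 0.0295238 s.
Cycle = t_tx + RTT = 0.0295507 s.
Throughput = L / cycle = 75200 / 0.0295507 = 2.54 Mbps.

2.54 Mbps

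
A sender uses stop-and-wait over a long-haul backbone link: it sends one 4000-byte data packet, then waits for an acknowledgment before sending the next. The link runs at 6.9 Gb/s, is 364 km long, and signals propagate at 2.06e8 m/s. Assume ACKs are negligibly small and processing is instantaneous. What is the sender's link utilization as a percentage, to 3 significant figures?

0.131 %

t_tx = L/R = 32000/6900000000 = 4.63768e-06 s.
t_prop = 364000/206000000 = 0.00176699 s; RTT = 0.00353398 s.
Cycle = t_tx + RTT = 0.00353862 s.
Utilization = t_tx / cycle = 4.63768e-06/0.00353862 = 0.131 %.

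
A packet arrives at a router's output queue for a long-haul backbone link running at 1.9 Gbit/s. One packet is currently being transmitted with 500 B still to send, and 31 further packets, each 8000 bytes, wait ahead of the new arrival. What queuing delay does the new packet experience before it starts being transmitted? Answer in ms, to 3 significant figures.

Each queued packet: L/R = 64000/1900000000 = 0.0336842 ms.
31 queued → 1.04421 ms.
Plus remaining 4000 bits of current packet: 0.00210526 ms.
Queuing delay = 1.05 ms.

1.05 ms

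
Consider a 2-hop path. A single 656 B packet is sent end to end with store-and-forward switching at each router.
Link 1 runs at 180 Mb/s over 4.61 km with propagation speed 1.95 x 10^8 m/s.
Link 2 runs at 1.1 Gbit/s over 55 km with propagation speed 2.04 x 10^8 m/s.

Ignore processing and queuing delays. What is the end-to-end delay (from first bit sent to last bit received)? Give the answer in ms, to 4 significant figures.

0.3272 ms

L = 656 × 8 = 5248 bits.
Transmission delays (L/R per hop): 0.0291556, 0.00477091 ms; sum = 0.0339265 ms.
Propagation delays (d/s per hop): 0.023641, 0.269608 ms; sum = 0.293249 ms.
End-to-end = 0.3272 ms.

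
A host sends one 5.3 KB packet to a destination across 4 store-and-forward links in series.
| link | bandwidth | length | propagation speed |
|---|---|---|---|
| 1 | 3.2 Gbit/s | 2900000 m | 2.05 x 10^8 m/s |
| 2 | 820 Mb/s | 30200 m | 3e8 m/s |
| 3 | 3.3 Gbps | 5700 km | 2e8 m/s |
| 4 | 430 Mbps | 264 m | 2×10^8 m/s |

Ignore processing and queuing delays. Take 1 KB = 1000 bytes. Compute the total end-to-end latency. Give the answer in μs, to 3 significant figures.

L = 42400 bits.
Transmission delays (L/R per hop): 13.25, 51.7073, 12.8485, 98.6047 μs; sum = 176.41 μs.
Propagation delays (d/s per hop): 14146.3, 100.667, 28500, 1.32 μs; sum = 42748.3 μs.
End-to-end = 42900 μs.

42900 μs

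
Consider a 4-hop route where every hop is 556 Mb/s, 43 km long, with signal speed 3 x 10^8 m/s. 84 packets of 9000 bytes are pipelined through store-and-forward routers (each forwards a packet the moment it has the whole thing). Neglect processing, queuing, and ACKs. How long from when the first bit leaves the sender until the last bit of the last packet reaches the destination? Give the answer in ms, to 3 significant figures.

11.8 ms

Per-hop transmission t_tx = L/R = 72000/556000000 = 0.129496 ms.
Per-hop propagation t_prop = 43000/300000000 = 0.143333 ms.
Pipeline fill: first packet needs 4·t_tx to clear all hops; remaining 83 packets each add one t_tx.
Total = (4+84-1)·t_tx + 4·t_prop = 87·0.129496 + 4·0.143333 = 11.8 ms.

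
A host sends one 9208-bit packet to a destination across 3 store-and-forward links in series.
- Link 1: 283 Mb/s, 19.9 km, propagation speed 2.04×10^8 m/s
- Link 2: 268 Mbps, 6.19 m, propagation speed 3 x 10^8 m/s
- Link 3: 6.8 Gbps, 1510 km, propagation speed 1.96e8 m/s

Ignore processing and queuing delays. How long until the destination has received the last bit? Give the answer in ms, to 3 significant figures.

7.87 ms

Transmission delays (L/R per hop): 0.0325371, 0.0343582, 0.00135412 ms; sum = 0.0682494 ms.
Propagation delays (d/s per hop): 0.097549, 2.06333e-05, 7.70408 ms; sum = 7.80165 ms.
End-to-end = 7.87 ms.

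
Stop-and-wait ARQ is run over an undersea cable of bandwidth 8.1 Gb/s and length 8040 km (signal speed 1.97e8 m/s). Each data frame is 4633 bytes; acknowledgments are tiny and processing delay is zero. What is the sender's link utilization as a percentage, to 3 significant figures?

0.00561 %

t_tx = L/R = 37064/8100000000 = 4.5758e-06 s.
t_prop = 8040000/197000000 = 0.0408122 s; RTT = 0.0816244 s.
Cycle = t_tx + RTT = 0.0816289 s.
Utilization = t_tx / cycle = 4.5758e-06/0.0816289 = 0.00561 %.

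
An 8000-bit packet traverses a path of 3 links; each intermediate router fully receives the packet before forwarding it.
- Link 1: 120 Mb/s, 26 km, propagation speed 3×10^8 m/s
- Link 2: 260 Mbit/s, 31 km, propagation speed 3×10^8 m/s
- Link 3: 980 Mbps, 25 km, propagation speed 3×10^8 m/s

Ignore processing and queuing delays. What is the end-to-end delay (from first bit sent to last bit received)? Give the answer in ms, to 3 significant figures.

0.379 ms

Transmission delays (L/R per hop): 0.0666667, 0.0307692, 0.00816327 ms; sum = 0.105599 ms.
Propagation delays (d/s per hop): 0.0866667, 0.103333, 0.0833333 ms; sum = 0.273333 ms.
End-to-end = 0.379 ms.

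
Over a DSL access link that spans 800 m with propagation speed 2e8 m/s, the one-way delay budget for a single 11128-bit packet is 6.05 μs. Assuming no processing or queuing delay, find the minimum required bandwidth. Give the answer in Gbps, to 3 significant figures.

Propagation delay = 800 / 200000000 = 4 μs.
Transmission budget = 6.05 − 4 = 2.05 μs.
R ≥ L / t_tx = 11128 bits / 2.05e-06 s = 5.43 Gbps.

5.43 Gbps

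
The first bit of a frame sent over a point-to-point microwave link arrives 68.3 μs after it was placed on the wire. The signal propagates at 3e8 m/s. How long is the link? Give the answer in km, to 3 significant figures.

d = s × t_prop = 300000000 × 6.83e-05 = 20.5 km.

20.5 km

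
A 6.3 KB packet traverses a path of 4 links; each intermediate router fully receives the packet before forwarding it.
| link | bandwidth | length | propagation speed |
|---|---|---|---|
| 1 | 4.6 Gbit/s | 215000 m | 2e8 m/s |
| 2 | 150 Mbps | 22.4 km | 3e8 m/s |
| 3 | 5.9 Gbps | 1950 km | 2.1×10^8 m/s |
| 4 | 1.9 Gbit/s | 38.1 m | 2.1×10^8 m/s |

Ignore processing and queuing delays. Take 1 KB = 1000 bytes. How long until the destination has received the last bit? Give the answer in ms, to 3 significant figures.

L = 50400 bits.
Transmission delays (L/R per hop): 0.0109565, 0.336, 0.00854237, 0.0265263 ms; sum = 0.382025 ms.
Propagation delays (d/s per hop): 1.075, 0.0746667, 9.28571, 0.000181429 ms; sum = 10.4356 ms.
End-to-end = 10.8 ms.

10.8 ms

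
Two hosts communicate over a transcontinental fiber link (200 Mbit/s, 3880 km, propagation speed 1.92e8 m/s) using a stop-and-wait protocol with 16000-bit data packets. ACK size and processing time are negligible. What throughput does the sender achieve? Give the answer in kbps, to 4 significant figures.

t_tx = L/R = 16000/200000000 = 8e-05 s.
t_prop = 3880000/192000000 = 0.0202083 s; RTT = 0.0404167 s.
Cycle = t_tx + RTT = 0.0404967 s.
Throughput = L / cycle = 16000 / 0.0404967 = 395.1 kbps.

395.1 kbps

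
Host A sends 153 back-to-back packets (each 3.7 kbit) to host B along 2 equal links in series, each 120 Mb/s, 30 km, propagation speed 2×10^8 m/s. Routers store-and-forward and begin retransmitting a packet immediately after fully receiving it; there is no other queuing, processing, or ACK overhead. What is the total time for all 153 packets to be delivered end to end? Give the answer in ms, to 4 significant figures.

Per-hop transmission t_tx = L/R = 3700/120000000 = 0.0308333 ms.
Per-hop propagation t_prop = 30000/200000000 = 0.15 ms.
Pipeline fill: first packet needs 2·t_tx to clear all hops; remaining 152 packets each add one t_tx.
Total = (2+153-1)·t_tx + 2·t_prop = 154·0.0308333 + 2·0.15 = 5.048 ms.

5.048 ms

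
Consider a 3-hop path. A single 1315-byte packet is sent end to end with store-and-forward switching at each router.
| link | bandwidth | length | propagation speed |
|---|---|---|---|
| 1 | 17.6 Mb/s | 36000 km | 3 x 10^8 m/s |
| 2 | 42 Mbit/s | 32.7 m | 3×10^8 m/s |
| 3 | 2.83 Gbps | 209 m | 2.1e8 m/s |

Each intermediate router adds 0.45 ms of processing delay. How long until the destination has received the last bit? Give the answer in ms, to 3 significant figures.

122 ms

L = 1315 × 8 = 10520 bits.
Transmission delays (L/R per hop): 0.597727, 0.250476, 0.00371731 ms; sum = 0.851921 ms.
Propagation delays (d/s per hop): 120, 0.000109, 0.000995238 ms; sum = 120.001 ms.
Processing at 2 router(s): 2 × 0.45 ms = 0.9 ms.
End-to-end = 122 ms.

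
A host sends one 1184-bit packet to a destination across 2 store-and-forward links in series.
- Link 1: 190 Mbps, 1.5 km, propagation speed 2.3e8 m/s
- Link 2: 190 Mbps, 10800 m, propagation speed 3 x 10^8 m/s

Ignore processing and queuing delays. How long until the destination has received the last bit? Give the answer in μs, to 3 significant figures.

55.0 μs

Transmission delay per hop = L/R = 1184/190000000 = 6.23158 μs; 2 hops → 12.4632 μs.
Propagation delays (d/s per hop): 6.52174, 36 μs; sum = 42.5217 μs.
End-to-end = 55.0 μs.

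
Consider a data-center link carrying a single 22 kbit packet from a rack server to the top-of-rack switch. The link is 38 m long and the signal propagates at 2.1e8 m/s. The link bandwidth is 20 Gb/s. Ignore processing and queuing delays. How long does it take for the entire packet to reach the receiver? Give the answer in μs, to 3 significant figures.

1.28 μs

L = 22000 bits.
Transmission delay = L/R = 22000 / 20000000000 = 1.1 μs.
Propagation delay = d/s = 38 m / 210000000 m/s = 0.180952 μs.
Total = 1.28 μs.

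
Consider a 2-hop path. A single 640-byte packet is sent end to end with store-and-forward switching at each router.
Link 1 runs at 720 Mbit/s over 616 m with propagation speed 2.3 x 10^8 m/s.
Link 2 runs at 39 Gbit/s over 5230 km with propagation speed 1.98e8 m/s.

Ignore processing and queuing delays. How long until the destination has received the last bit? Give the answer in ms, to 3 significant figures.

26.4 ms

L = 640 × 8 = 5120 bits.
Transmission delays (L/R per hop): 0.00711111, 0.000131282 ms; sum = 0.00724239 ms.
Propagation delays (d/s per hop): 0.00267826, 26.4141 ms; sum = 26.4168 ms.
End-to-end = 26.4 ms.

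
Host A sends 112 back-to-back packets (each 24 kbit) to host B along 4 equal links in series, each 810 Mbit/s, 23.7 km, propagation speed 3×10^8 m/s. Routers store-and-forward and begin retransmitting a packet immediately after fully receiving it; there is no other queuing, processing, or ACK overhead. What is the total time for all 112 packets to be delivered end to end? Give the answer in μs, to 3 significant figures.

3720 μs

Per-hop transmission t_tx = L/R = 24000/810000000 = 29.6296 μs.
Per-hop propagation t_prop = 23700/300000000 = 79 μs.
Pipeline fill: first packet needs 4·t_tx to clear all hops; remaining 111 packets each add one t_tx.
Total = (4+112-1)·t_tx + 4·t_prop = 115·29.6296 + 4·79 = 3720 μs.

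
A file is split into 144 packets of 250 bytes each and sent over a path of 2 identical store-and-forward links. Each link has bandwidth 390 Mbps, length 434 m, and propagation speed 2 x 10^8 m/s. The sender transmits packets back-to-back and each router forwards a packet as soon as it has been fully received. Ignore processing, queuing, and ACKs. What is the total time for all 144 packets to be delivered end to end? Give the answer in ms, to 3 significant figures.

0.748 ms

Per-hop transmission t_tx = L/R = 2000/390000000 = 0.00512821 ms.
Per-hop propagation t_prop = 434/200000000 = 0.00217 ms.
Pipeline fill: first packet needs 2·t_tx to clear all hops; remaining 143 packets each add one t_tx.
Total = (2+144-1)·t_tx + 2·t_prop = 145·0.00512821 + 2·0.00217 = 0.748 ms.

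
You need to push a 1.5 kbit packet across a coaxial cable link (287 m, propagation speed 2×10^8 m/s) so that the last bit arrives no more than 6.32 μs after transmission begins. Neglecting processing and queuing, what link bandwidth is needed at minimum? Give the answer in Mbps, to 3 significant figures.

Propagation delay = 287 / 200000000 = 1.435 μs.
Transmission budget = 6.32 − 1.435 = 4.885 μs.
R ≥ L / t_tx = 1500 bits / 4.885e-06 s = 307 Mbps.

307 Mbps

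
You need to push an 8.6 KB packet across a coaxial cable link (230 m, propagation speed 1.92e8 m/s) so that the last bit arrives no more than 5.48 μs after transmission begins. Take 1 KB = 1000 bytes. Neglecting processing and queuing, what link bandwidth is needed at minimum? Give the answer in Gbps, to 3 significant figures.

L = 68800 bits.
Propagation delay = 230 / 192000000 = 1.19792 μs.
Transmission budget = 5.48 − 1.19792 = 4.28208 μs.
R ≥ L / t_tx = 68800 bits / 4.28208e-06 s = 16.1 Gbps.

16.1 Gbps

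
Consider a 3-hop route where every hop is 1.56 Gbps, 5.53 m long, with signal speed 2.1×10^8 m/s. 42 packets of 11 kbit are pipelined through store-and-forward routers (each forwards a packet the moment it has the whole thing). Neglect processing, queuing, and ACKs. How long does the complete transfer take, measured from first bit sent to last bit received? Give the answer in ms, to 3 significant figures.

0.310 ms

Per-hop transmission t_tx = L/R = 11000/1560000000 = 0.00705128 ms.
Per-hop propagation t_prop = 5.53/210000000 = 2.63333e-05 ms.
Pipeline fill: first packet needs 3·t_tx to clear all hops; remaining 41 packets each add one t_tx.
Total = (3+42-1)·t_tx + 3·t_prop = 44·0.00705128 + 3·2.63333e-05 = 0.310 ms.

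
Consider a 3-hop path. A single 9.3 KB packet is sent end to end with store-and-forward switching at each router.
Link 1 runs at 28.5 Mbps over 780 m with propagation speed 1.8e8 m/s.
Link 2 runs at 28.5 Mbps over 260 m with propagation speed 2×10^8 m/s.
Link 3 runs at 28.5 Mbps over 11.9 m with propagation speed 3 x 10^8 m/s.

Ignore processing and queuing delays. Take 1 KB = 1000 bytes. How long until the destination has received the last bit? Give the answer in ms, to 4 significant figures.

7.837 ms

L = 74400 bits.
Transmission delay per hop = L/R = 74400/28500000 = 2.61053 ms; 3 hops → 7.83158 ms.
Propagation delays (d/s per hop): 0.00433333, 0.0013, 3.96667e-05 ms; sum = 0.005673 ms.
End-to-end = 7.837 ms.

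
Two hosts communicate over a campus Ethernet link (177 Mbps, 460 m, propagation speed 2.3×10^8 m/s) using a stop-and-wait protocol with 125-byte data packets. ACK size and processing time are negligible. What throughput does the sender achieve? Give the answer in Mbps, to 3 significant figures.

t_tx = L/R = 1000/177000000 = 5.64972e-06 s.
t_prop = 460/2.3e+08 = 2e-06 s; RTT = 4e-06 s.
Cycle = t_tx + RTT = 9.64972e-06 s.
Throughput = L / cycle = 1000 / 9.64972e-06 = 104 Mbps.

104 Mbps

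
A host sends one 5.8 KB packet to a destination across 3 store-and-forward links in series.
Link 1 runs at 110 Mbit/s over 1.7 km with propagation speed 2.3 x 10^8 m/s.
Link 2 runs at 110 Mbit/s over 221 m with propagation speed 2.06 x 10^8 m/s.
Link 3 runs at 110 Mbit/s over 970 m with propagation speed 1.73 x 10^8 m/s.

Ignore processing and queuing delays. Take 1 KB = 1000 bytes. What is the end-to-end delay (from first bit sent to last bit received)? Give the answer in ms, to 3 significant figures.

L = 46400 bits.
Transmission delay per hop = L/R = 46400/110000000 = 0.421818 ms; 3 hops → 1.26545 ms.
Propagation delays (d/s per hop): 0.0073913, 0.00107282, 0.00560694 ms; sum = 0.0140711 ms.
End-to-end = 1.28 ms.

1.28 ms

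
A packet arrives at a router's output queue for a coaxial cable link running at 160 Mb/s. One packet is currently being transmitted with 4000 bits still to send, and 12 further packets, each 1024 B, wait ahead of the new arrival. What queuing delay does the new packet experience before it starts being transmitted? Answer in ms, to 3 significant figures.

Each queued packet: L/R = 8192/160000000 = 0.0512 ms.
12 queued → 0.6144 ms.
Plus remaining 4000 bits of current packet: 0.025 ms.
Queuing delay = 0.639 ms.

0.639 ms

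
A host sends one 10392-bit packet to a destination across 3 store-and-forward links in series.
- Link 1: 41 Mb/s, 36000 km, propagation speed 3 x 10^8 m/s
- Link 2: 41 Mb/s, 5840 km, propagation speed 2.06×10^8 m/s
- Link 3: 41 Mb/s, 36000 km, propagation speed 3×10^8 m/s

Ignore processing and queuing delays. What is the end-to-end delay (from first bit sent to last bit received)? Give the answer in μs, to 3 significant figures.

269000 μs

Transmission delay per hop = L/R = 10392/41000000 = 253.463 μs; 3 hops → 760.39 μs.
Propagation delays (d/s per hop): 120000, 28349.5, 120000 μs; sum = 268350 μs.
End-to-end = 269000 μs.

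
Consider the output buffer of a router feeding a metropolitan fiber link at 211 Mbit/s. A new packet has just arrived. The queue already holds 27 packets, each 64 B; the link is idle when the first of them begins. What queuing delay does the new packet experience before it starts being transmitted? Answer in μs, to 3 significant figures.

65.5 μs

Each queued packet: L/R = 512/211000000 = 2.42654 μs.
27 queued → 65.5166 μs.
Queuing delay = 65.5 μs.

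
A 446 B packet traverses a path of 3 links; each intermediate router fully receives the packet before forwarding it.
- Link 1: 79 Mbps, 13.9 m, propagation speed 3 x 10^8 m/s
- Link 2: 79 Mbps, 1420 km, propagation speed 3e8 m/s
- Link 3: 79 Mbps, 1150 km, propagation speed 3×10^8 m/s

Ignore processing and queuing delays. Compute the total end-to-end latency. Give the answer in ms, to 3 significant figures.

8.70 ms

L = 446 × 8 = 3568 bits.
Transmission delay per hop = L/R = 3568/79000000 = 0.0451646 ms; 3 hops → 0.135494 ms.
Propagation delays (d/s per hop): 4.63333e-05, 4.73333, 3.83333 ms; sum = 8.56671 ms.
End-to-end = 8.70 ms.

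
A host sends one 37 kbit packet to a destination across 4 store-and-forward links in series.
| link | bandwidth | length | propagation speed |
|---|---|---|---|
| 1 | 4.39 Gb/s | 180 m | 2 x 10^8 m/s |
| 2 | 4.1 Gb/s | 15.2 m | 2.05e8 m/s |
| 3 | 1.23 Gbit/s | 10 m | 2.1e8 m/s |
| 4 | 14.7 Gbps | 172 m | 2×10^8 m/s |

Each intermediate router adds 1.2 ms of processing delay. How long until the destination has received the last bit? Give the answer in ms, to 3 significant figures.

3.65 ms

L = 37000 bits.
Transmission delays (L/R per hop): 0.00842825, 0.00902439, 0.0300813, 0.00251701 ms; sum = 0.0500509 ms.
Propagation delays (d/s per hop): 0.0009, 7.41463e-05, 4.7619e-05, 0.00086 ms; sum = 0.00188177 ms.
Processing at 3 router(s): 3 × 1.2 ms = 3.6 ms.
End-to-end = 3.65 ms.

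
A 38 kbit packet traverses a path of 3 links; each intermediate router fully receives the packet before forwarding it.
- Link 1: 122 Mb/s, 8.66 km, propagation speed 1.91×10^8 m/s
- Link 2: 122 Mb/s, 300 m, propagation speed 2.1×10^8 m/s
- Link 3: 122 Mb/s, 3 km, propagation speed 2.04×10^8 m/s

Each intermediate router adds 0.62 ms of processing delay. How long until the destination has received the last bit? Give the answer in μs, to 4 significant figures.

2236 μs

L = 38000 bits.
Transmission delay per hop = L/R = 38000/122000000 = 311.475 μs; 3 hops → 934.426 μs.
Propagation delays (d/s per hop): 45.3403, 1.42857, 14.7059 μs; sum = 61.4748 μs.
Processing at 2 router(s): 2 × 0.62 ms = 1240 μs.
End-to-end = 2236 μs.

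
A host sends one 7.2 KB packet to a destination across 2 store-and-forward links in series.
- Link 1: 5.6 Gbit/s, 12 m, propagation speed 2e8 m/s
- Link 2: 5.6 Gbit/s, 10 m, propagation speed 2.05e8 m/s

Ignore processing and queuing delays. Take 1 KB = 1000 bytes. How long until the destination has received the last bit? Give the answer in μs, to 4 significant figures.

20.68 μs

L = 57600 bits.
Transmission delay per hop = L/R = 57600/5600000000 = 10.2857 μs; 2 hops → 20.5714 μs.
Propagation delays (d/s per hop): 0.06, 0.0487805 μs; sum = 0.10878 μs.
End-to-end = 20.68 μs.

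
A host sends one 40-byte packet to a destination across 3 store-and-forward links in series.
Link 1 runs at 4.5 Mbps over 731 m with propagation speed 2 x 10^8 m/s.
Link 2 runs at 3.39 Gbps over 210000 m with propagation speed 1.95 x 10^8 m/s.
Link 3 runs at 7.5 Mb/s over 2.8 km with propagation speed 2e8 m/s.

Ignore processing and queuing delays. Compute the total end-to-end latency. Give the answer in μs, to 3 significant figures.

1210 μs

L = 40 × 8 = 320 bits.
Transmission delays (L/R per hop): 71.1111, 0.0943953, 42.6667 μs; sum = 113.872 μs.
Propagation delays (d/s per hop): 3.655, 1076.92, 14 μs; sum = 1094.58 μs.
End-to-end = 1210 μs.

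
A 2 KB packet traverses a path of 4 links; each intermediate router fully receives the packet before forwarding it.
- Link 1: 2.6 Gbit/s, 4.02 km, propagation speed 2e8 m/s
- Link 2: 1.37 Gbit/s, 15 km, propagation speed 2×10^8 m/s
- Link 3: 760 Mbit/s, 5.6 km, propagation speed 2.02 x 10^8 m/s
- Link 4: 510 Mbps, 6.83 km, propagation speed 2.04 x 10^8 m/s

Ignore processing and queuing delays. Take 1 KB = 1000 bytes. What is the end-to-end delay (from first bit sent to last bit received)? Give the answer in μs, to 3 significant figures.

L = 16000 bits.
Transmission delays (L/R per hop): 6.15385, 11.6788, 21.0526, 31.3725 μs; sum = 70.2579 μs.
Propagation delays (d/s per hop): 20.1, 75, 27.7228, 33.4804 μs; sum = 156.303 μs.
End-to-end = 227 μs.

227 μs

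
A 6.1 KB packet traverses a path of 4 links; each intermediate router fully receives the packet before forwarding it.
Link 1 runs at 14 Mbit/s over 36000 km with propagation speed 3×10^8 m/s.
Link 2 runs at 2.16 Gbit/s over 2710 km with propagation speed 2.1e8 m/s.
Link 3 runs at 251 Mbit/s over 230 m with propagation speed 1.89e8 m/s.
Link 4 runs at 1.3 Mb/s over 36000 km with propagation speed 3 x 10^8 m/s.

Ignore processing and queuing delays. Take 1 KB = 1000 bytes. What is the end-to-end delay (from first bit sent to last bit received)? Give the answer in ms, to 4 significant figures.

294.1 ms

L = 48800 bits.
Transmission delays (L/R per hop): 3.48571, 0.0225926, 0.194422, 37.5385 ms; sum = 41.2412 ms.
Propagation delays (d/s per hop): 120, 12.9048, 0.00121693, 120 ms; sum = 252.906 ms.
End-to-end = 294.1 ms.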